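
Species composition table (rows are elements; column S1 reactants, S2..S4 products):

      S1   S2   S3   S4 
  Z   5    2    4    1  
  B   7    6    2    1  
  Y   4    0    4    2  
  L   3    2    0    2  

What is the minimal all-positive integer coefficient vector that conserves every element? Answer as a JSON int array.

Z: 6·5 = 30 | 5·2+4·4+4·1 = 30
B: 6·7 = 42 | 5·6+4·2+4·1 = 42
Y: 6·4 = 24 | 5·0+4·4+4·2 = 24
L: 6·3 = 18 | 5·2+4·0+4·2 = 18
gcd(6,5,4,4) = 1

Coefficients: [6, 5, 4, 4]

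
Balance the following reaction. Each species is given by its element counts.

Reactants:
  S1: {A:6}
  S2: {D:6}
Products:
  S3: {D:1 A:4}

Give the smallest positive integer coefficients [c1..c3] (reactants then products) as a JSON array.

Coefficients: [4, 1, 6]

D: 4·0+1·6 = 6 | 6·1 = 6
A: 4·6+1·0 = 24 | 6·4 = 24
gcd(4,1,6) = 1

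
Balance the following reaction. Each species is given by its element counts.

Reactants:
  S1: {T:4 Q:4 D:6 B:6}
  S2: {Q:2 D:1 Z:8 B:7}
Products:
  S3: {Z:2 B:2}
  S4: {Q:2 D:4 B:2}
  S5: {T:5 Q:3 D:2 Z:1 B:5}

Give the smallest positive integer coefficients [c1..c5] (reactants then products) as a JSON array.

Coefficients: [5, 2, 6, 6, 4]

T: 5·4+2·0 = 20 | 6·0+6·0+4·5 = 20
Q: 5·4+2·2 = 24 | 6·0+6·2+4·3 = 24
D: 5·6+2·1 = 32 | 6·0+6·4+4·2 = 32
Z: 5·0+2·8 = 16 | 6·2+6·0+4·1 = 16
B: 5·6+2·7 = 44 | 6·2+6·2+4·5 = 44
gcd(5,2,6,6,4) = 1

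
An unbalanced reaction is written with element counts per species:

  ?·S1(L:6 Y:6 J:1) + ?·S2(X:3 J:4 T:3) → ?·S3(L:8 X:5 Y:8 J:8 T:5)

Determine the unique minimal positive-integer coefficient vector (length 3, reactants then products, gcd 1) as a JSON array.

Coefficients: [4, 5, 3]

L: 4·6+5·0 = 24 | 3·8 = 24
X: 4·0+5·3 = 15 | 3·5 = 15
Y: 4·6+5·0 = 24 | 3·8 = 24
J: 4·1+5·4 = 24 | 3·8 = 24
T: 4·0+5·3 = 15 | 3·5 = 15
gcd(4,5,3) = 1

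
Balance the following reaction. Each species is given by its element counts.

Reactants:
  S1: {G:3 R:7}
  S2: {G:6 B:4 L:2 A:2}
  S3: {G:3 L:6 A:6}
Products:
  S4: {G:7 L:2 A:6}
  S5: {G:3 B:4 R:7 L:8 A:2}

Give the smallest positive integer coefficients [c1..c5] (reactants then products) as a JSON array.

G: 2·3+2·6+3·3 = 27 | 3·7+2·3 = 27
B: 2·0+2·4+3·0 = 8 | 3·0+2·4 = 8
R: 2·7+2·0+3·0 = 14 | 3·0+2·7 = 14
L: 2·0+2·2+3·6 = 22 | 3·2+2·8 = 22
A: 2·0+2·2+3·6 = 22 | 3·6+2·2 = 22
gcd(2,2,3,3,2) = 1

Coefficients: [2, 2, 3, 3, 2]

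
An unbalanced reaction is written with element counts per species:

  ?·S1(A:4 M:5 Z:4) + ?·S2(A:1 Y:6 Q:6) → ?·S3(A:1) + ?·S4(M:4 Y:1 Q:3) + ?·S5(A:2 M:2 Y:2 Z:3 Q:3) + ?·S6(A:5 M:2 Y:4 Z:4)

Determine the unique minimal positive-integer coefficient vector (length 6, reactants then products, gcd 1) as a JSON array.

Coefficients: [6, 4, 5, 4, 4, 3]

A: 6·4+4·1 = 28 | 5·1+4·0+4·2+3·5 = 28
M: 6·5+4·0 = 30 | 5·0+4·4+4·2+3·2 = 30
Y: 6·0+4·6 = 24 | 5·0+4·1+4·2+3·4 = 24
Z: 6·4+4·0 = 24 | 5·0+4·0+4·3+3·4 = 24
Q: 6·0+4·6 = 24 | 5·0+4·3+4·3+3·0 = 24
gcd(6,4,5,4,4,3) = 1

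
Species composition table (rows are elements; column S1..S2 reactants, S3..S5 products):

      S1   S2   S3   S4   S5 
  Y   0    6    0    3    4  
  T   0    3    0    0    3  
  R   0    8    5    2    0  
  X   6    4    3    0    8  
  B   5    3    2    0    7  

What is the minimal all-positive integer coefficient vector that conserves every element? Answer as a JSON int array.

Y: 4·0+3·6 = 18 | 4·0+2·3+3·4 = 18
T: 4·0+3·3 = 9 | 4·0+2·0+3·3 = 9
R: 4·0+3·8 = 24 | 4·5+2·2+3·0 = 24
X: 4·6+3·4 = 36 | 4·3+2·0+3·8 = 36
B: 4·5+3·3 = 29 | 4·2+2·0+3·7 = 29
gcd(4,3,4,2,3) = 1

Coefficients: [4, 3, 4, 2, 3]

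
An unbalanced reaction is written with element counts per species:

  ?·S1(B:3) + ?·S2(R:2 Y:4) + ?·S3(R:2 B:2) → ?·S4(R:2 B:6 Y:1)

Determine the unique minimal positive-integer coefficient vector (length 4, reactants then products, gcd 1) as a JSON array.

Coefficients: [6, 1, 3, 4]

R: 6·0+1·2+3·2 = 8 | 4·2 = 8
B: 6·3+1·0+3·2 = 24 | 4·6 = 24
Y: 6·0+1·4+3·0 = 4 | 4·1 = 4
gcd(6,1,3,4) = 1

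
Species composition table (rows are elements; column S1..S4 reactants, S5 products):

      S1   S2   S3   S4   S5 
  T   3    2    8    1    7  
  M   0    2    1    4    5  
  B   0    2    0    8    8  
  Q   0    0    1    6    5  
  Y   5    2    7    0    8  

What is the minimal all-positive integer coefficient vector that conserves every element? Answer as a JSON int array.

Coefficients: [5, 4, 1, 4, 5]

T: 5·3+4·2+1·8+4·1 = 35 | 5·7 = 35
M: 5·0+4·2+1·1+4·4 = 25 | 5·5 = 25
B: 5·0+4·2+1·0+4·8 = 40 | 5·8 = 40
Q: 5·0+4·0+1·1+4·6 = 25 | 5·5 = 25
Y: 5·5+4·2+1·7+4·0 = 40 | 5·8 = 40
gcd(5,4,1,4,5) = 1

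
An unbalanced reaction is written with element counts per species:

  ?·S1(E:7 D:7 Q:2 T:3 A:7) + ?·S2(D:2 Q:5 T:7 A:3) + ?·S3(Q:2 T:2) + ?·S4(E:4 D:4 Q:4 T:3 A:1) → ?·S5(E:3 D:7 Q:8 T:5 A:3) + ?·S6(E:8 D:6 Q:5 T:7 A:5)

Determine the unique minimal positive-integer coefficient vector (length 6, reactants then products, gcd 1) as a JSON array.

Coefficients: [2, 1, 3, 4, 2, 3]

E: 2·7+1·0+3·0+4·4 = 30 | 2·3+3·8 = 30
D: 2·7+1·2+3·0+4·4 = 32 | 2·7+3·6 = 32
Q: 2·2+1·5+3·2+4·4 = 31 | 2·8+3·5 = 31
T: 2·3+1·7+3·2+4·3 = 31 | 2·5+3·7 = 31
A: 2·7+1·3+3·0+4·1 = 21 | 2·3+3·5 = 21
gcd(2,1,3,4,2,3) = 1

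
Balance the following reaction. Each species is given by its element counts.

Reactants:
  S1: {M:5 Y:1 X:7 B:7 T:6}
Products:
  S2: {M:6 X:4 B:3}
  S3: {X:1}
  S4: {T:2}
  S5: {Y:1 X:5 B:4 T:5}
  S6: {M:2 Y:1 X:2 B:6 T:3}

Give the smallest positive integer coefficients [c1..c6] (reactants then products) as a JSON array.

M: 6·5 = 30 | 4·6+5·0+6·0+3·0+3·2 = 30
Y: 6·1 = 6 | 4·0+5·0+6·0+3·1+3·1 = 6
X: 6·7 = 42 | 4·4+5·1+6·0+3·5+3·2 = 42
B: 6·7 = 42 | 4·3+5·0+6·0+3·4+3·6 = 42
T: 6·6 = 36 | 4·0+5·0+6·2+3·5+3·3 = 36
gcd(6,4,5,6,3,3) = 1

Coefficients: [6, 4, 5, 6, 3, 3]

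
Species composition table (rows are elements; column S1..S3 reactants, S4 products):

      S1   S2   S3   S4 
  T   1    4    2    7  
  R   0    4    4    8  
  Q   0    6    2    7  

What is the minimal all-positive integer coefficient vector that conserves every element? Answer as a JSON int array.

T: 6·1+3·4+5·2 = 28 | 4·7 = 28
R: 6·0+3·4+5·4 = 32 | 4·8 = 32
Q: 6·0+3·6+5·2 = 28 | 4·7 = 28
gcd(6,3,5,4) = 1

Coefficients: [6, 3, 5, 4]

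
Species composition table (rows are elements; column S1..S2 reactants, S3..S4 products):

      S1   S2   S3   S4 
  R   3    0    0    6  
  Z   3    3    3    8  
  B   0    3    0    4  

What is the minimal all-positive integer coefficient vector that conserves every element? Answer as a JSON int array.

Coefficients: [6, 4, 2, 3]

R: 6·3+4·0 = 18 | 2·0+3·6 = 18
Z: 6·3+4·3 = 30 | 2·3+3·8 = 30
B: 6·0+4·3 = 12 | 2·0+3·4 = 12
gcd(6,4,2,3) = 1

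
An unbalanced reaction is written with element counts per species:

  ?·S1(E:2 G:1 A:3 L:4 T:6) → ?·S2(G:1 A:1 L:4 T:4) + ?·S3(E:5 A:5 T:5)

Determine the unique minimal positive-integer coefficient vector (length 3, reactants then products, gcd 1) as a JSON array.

E: 5·2 = 10 | 5·0+2·5 = 10
G: 5·1 = 5 | 5·1+2·0 = 5
A: 5·3 = 15 | 5·1+2·5 = 15
L: 5·4 = 20 | 5·4+2·0 = 20
T: 5·6 = 30 | 5·4+2·5 = 30
gcd(5,5,2) = 1

Coefficients: [5, 5, 2]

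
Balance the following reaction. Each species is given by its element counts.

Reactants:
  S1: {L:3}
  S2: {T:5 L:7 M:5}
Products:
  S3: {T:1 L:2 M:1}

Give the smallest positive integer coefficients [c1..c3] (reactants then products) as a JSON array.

Coefficients: [1, 1, 5]

T: 1·0+1·5 = 5 | 5·1 = 5
L: 1·3+1·7 = 10 | 5·2 = 10
M: 1·0+1·5 = 5 | 5·1 = 5
gcd(1,1,5) = 1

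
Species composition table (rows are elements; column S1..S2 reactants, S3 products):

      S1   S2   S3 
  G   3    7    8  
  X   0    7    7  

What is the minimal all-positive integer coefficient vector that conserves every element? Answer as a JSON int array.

Coefficients: [1, 3, 3]

G: 1·3+3·7 = 24 | 3·8 = 24
X: 1·0+3·7 = 21 | 3·7 = 21
gcd(1,3,3) = 1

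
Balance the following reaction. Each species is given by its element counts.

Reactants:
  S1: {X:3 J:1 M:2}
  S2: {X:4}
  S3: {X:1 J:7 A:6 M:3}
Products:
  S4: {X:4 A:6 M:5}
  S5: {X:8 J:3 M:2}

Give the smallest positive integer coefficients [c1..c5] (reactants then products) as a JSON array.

X: 5·3+5·4+1·1 = 36 | 1·4+4·8 = 36
J: 5·1+5·0+1·7 = 12 | 1·0+4·3 = 12
A: 5·0+5·0+1·6 = 6 | 1·6+4·0 = 6
M: 5·2+5·0+1·3 = 13 | 1·5+4·2 = 13
gcd(5,5,1,1,4) = 1

Coefficients: [5, 5, 1, 1, 4]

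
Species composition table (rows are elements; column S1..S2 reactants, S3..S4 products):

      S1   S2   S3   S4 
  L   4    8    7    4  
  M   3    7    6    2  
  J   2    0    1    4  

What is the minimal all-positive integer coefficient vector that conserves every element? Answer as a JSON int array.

Coefficients: [4, 2, 4, 1]

L: 4·4+2·8 = 32 | 4·7+1·4 = 32
M: 4·3+2·7 = 26 | 4·6+1·2 = 26
J: 4·2+2·0 = 8 | 4·1+1·4 = 8
gcd(4,2,4,1) = 1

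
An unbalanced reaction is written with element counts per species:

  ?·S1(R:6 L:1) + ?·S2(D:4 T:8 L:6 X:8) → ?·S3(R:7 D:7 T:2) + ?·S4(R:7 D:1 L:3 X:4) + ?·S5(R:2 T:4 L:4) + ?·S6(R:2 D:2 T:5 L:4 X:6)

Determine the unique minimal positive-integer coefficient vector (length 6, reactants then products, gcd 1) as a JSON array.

Coefficients: [5, 5, 1, 1, 2, 6]

R: 5·6+5·0 = 30 | 1·7+1·7+2·2+6·2 = 30
D: 5·0+5·4 = 20 | 1·7+1·1+2·0+6·2 = 20
T: 5·0+5·8 = 40 | 1·2+1·0+2·4+6·5 = 40
L: 5·1+5·6 = 35 | 1·0+1·3+2·4+6·4 = 35
X: 5·0+5·8 = 40 | 1·0+1·4+2·0+6·6 = 40
gcd(5,5,1,1,2,6) = 1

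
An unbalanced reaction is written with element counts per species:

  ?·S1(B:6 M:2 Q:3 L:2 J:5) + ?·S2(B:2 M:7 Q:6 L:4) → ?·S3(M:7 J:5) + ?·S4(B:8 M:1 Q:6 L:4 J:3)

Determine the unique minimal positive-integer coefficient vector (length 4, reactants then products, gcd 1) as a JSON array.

B: 6·6+2·2 = 40 | 3·0+5·8 = 40
M: 6·2+2·7 = 26 | 3·7+5·1 = 26
Q: 6·3+2·6 = 30 | 3·0+5·6 = 30
L: 6·2+2·4 = 20 | 3·0+5·4 = 20
J: 6·5+2·0 = 30 | 3·5+5·3 = 30
gcd(6,2,3,5) = 1

Coefficients: [6, 2, 3, 5]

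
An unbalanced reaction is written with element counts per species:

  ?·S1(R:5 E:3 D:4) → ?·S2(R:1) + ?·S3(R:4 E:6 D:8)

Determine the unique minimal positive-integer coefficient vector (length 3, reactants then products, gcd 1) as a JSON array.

R: 2·5 = 10 | 6·1+1·4 = 10
E: 2·3 = 6 | 6·0+1·6 = 6
D: 2·4 = 8 | 6·0+1·8 = 8
gcd(2,6,1) = 1

Coefficients: [2, 6, 1]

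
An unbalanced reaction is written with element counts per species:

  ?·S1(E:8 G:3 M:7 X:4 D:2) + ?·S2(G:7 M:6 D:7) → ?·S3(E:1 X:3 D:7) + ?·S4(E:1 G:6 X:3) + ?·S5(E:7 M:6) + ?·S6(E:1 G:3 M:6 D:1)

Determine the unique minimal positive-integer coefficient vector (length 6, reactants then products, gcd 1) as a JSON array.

E: 6·8+3·0 = 48 | 4·1+4·1+5·7+5·1 = 48
G: 6·3+3·7 = 39 | 4·0+4·6+5·0+5·3 = 39
M: 6·7+3·6 = 60 | 4·0+4·0+5·6+5·6 = 60
X: 6·4+3·0 = 24 | 4·3+4·3+5·0+5·0 = 24
D: 6·2+3·7 = 33 | 4·7+4·0+5·0+5·1 = 33
gcd(6,3,4,4,5,5) = 1

Coefficients: [6, 3, 4, 4, 5, 5]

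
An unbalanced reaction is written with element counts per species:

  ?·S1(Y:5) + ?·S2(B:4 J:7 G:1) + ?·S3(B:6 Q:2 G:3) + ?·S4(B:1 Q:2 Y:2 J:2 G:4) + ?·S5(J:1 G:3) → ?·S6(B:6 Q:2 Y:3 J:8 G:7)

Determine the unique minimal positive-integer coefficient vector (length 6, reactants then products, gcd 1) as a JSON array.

Coefficients: [2, 5, 2, 4, 5, 6]

B: 2·0+5·4+2·6+4·1+5·0 = 36 | 6·6 = 36
Q: 2·0+5·0+2·2+4·2+5·0 = 12 | 6·2 = 12
Y: 2·5+5·0+2·0+4·2+5·0 = 18 | 6·3 = 18
J: 2·0+5·7+2·0+4·2+5·1 = 48 | 6·8 = 48
G: 2·0+5·1+2·3+4·4+5·3 = 42 | 6·7 = 42
gcd(2,5,2,4,5,6) = 1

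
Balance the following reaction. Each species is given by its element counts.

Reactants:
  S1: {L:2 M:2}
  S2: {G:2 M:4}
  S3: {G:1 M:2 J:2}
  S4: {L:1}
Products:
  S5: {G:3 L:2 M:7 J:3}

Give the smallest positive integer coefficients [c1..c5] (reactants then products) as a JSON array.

Coefficients: [2, 3, 6, 4, 4]

G: 2·0+3·2+6·1+4·0 = 12 | 4·3 = 12
L: 2·2+3·0+6·0+4·1 = 8 | 4·2 = 8
M: 2·2+3·4+6·2+4·0 = 28 | 4·7 = 28
J: 2·0+3·0+6·2+4·0 = 12 | 4·3 = 12
gcd(2,3,6,4,4) = 1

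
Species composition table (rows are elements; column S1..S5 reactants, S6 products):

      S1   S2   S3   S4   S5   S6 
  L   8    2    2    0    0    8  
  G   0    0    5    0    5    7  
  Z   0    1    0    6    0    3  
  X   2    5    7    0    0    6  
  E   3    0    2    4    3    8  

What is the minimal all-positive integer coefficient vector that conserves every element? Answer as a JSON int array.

L: 4·8+3·2+1·2+2·0+6·0 = 40 | 5·8 = 40
G: 4·0+3·0+1·5+2·0+6·5 = 35 | 5·7 = 35
Z: 4·0+3·1+1·0+2·6+6·0 = 15 | 5·3 = 15
X: 4·2+3·5+1·7+2·0+6·0 = 30 | 5·6 = 30
E: 4·3+3·0+1·2+2·4+6·3 = 40 | 5·8 = 40
gcd(4,3,1,2,6,5) = 1

Coefficients: [4, 3, 1, 2, 6, 5]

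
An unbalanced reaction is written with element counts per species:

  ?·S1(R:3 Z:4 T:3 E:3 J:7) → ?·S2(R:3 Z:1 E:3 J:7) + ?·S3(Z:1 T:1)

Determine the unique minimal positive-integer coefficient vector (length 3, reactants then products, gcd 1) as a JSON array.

R: 1·3 = 3 | 1·3+3·0 = 3
Z: 1·4 = 4 | 1·1+3·1 = 4
T: 1·3 = 3 | 1·0+3·1 = 3
E: 1·3 = 3 | 1·3+3·0 = 3
J: 1·7 = 7 | 1·7+3·0 = 7
gcd(1,1,3) = 1

Coefficients: [1, 1, 3]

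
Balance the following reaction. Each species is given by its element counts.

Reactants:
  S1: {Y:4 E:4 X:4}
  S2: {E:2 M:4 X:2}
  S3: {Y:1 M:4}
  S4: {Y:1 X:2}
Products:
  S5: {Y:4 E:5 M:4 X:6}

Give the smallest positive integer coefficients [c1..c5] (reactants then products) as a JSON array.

Coefficients: [5, 5, 1, 3, 6]

Y: 5·4+5·0+1·1+3·1 = 24 | 6·4 = 24
E: 5·4+5·2+1·0+3·0 = 30 | 6·5 = 30
M: 5·0+5·4+1·4+3·0 = 24 | 6·4 = 24
X: 5·4+5·2+1·0+3·2 = 36 | 6·6 = 36
gcd(5,5,1,3,6) = 1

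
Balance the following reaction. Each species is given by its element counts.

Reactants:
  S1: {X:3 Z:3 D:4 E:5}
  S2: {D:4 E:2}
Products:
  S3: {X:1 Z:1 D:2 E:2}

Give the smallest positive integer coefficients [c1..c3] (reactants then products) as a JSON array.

X: 2·3+1·0 = 6 | 6·1 = 6
Z: 2·3+1·0 = 6 | 6·1 = 6
D: 2·4+1·4 = 12 | 6·2 = 12
E: 2·5+1·2 = 12 | 6·2 = 12
gcd(2,1,6) = 1

Coefficients: [2, 1, 6]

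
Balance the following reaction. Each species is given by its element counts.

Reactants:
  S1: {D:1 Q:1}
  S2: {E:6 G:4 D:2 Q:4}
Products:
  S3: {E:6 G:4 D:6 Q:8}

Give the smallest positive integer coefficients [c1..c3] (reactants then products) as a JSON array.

E: 4·0+1·6 = 6 | 1·6 = 6
G: 4·0+1·4 = 4 | 1·4 = 4
D: 4·1+1·2 = 6 | 1·6 = 6
Q: 4·1+1·4 = 8 | 1·8 = 8
gcd(4,1,1) = 1

Coefficients: [4, 1, 1]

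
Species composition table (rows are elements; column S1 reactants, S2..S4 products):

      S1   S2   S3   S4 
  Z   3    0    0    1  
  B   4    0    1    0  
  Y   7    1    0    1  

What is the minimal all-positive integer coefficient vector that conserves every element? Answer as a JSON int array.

Coefficients: [1, 4, 4, 3]

Z: 1·3 = 3 | 4·0+4·0+3·1 = 3
B: 1·4 = 4 | 4·0+4·1+3·0 = 4
Y: 1·7 = 7 | 4·1+4·0+3·1 = 7
gcd(1,4,4,3) = 1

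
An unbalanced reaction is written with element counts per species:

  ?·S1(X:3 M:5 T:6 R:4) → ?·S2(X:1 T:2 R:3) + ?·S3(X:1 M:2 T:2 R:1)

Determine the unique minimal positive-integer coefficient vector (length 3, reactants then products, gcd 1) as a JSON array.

Coefficients: [2, 1, 5]

X: 2·3 = 6 | 1·1+5·1 = 6
M: 2·5 = 10 | 1·0+5·2 = 10
T: 2·6 = 12 | 1·2+5·2 = 12
R: 2·4 = 8 | 1·3+5·1 = 8
gcd(2,1,5) = 1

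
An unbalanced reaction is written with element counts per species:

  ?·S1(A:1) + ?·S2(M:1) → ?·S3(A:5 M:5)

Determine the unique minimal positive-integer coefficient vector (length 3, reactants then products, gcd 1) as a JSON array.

A: 5·1+5·0 = 5 | 1·5 = 5
M: 5·0+5·1 = 5 | 1·5 = 5
gcd(5,5,1) = 1

Coefficients: [5, 5, 1]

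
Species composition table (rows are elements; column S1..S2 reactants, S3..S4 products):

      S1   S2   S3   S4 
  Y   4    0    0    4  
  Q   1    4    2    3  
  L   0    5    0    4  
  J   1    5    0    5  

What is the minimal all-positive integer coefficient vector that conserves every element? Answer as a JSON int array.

Y: 5·4+4·0 = 20 | 3·0+5·4 = 20
Q: 5·1+4·4 = 21 | 3·2+5·3 = 21
L: 5·0+4·5 = 20 | 3·0+5·4 = 20
J: 5·1+4·5 = 25 | 3·0+5·5 = 25
gcd(5,4,3,5) = 1

Coefficients: [5, 4, 3, 5]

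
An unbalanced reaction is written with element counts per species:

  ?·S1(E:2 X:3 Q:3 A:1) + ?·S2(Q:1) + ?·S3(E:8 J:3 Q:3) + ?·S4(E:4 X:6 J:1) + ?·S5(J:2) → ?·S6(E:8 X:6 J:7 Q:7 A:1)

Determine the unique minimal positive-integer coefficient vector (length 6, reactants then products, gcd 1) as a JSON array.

Coefficients: [2, 5, 1, 1, 5, 2]

E: 2·2+5·0+1·8+1·4+5·0 = 16 | 2·8 = 16
X: 2·3+5·0+1·0+1·6+5·0 = 12 | 2·6 = 12
J: 2·0+5·0+1·3+1·1+5·2 = 14 | 2·7 = 14
Q: 2·3+5·1+1·3+1·0+5·0 = 14 | 2·7 = 14
A: 2·1+5·0+1·0+1·0+5·0 = 2 | 2·1 = 2
gcd(2,5,1,1,5,2) = 1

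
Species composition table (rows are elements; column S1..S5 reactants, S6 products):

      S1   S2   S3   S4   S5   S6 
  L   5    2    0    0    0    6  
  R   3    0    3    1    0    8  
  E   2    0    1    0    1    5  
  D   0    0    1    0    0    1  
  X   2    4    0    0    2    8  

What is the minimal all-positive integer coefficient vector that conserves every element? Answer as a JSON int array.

L: 2·5+1·2+2·0+4·0+4·0 = 12 | 2·6 = 12
R: 2·3+1·0+2·3+4·1+4·0 = 16 | 2·8 = 16
E: 2·2+1·0+2·1+4·0+4·1 = 10 | 2·5 = 10
D: 2·0+1·0+2·1+4·0+4·0 = 2 | 2·1 = 2
X: 2·2+1·4+2·0+4·0+4·2 = 16 | 2·8 = 16
gcd(2,1,2,4,4,2) = 1

Coefficients: [2, 1, 2, 4, 4, 2]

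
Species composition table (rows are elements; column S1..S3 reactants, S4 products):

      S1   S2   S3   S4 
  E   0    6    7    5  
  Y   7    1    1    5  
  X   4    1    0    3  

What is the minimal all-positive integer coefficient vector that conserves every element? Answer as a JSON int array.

E: 3·0+3·6+1·7 = 25 | 5·5 = 25
Y: 3·7+3·1+1·1 = 25 | 5·5 = 25
X: 3·4+3·1+1·0 = 15 | 5·3 = 15
gcd(3,3,1,5) = 1

Coefficients: [3, 3, 1, 5]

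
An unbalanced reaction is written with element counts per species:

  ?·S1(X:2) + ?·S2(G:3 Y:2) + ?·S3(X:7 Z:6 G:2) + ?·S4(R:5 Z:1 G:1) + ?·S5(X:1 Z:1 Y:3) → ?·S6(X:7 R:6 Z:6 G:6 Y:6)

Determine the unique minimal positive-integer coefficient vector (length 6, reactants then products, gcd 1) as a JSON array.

Coefficients: [4, 6, 3, 6, 6, 5]

X: 4·2+6·0+3·7+6·0+6·1 = 35 | 5·7 = 35
R: 4·0+6·0+3·0+6·5+6·0 = 30 | 5·6 = 30
Z: 4·0+6·0+3·6+6·1+6·1 = 30 | 5·6 = 30
G: 4·0+6·3+3·2+6·1+6·0 = 30 | 5·6 = 30
Y: 4·0+6·2+3·0+6·0+6·3 = 30 | 5·6 = 30
gcd(4,6,3,6,6,5) = 1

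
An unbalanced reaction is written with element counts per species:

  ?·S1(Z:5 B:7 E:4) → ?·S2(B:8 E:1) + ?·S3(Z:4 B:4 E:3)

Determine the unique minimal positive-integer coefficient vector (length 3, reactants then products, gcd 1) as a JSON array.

Z: 4·5 = 20 | 1·0+5·4 = 20
B: 4·7 = 28 | 1·8+5·4 = 28
E: 4·4 = 16 | 1·1+5·3 = 16
gcd(4,1,5) = 1

Coefficients: [4, 1, 5]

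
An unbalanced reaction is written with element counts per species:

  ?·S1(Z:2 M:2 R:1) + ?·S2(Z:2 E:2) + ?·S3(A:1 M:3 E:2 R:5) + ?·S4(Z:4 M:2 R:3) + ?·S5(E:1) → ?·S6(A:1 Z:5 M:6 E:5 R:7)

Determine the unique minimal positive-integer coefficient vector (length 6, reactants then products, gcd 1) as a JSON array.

Coefficients: [5, 3, 4, 1, 6, 4]

A: 5·0+3·0+4·1+1·0+6·0 = 4 | 4·1 = 4
Z: 5·2+3·2+4·0+1·4+6·0 = 20 | 4·5 = 20
M: 5·2+3·0+4·3+1·2+6·0 = 24 | 4·6 = 24
E: 5·0+3·2+4·2+1·0+6·1 = 20 | 4·5 = 20
R: 5·1+3·0+4·5+1·3+6·0 = 28 | 4·7 = 28
gcd(5,3,4,1,6,4) = 1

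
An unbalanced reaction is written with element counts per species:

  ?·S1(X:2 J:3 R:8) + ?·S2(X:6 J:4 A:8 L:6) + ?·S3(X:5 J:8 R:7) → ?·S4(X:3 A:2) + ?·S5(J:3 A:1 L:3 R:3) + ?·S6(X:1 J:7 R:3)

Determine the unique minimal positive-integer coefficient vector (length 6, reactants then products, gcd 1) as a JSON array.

X: 1·2+2·6+1·5 = 19 | 6·3+4·0+1·1 = 19
J: 1·3+2·4+1·8 = 19 | 6·0+4·3+1·7 = 19
A: 1·0+2·8+1·0 = 16 | 6·2+4·1+1·0 = 16
L: 1·0+2·6+1·0 = 12 | 6·0+4·3+1·0 = 12
R: 1·8+2·0+1·7 = 15 | 6·0+4·3+1·3 = 15
gcd(1,2,1,6,4,1) = 1

Coefficients: [1, 2, 1, 6, 4, 1]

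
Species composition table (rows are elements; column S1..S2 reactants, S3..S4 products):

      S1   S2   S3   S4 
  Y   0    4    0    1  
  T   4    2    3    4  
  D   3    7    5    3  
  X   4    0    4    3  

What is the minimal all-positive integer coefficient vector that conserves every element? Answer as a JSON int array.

Y: 5·0+1·4 = 4 | 2·0+4·1 = 4
T: 5·4+1·2 = 22 | 2·3+4·4 = 22
D: 5·3+1·7 = 22 | 2·5+4·3 = 22
X: 5·4+1·0 = 20 | 2·4+4·3 = 20
gcd(5,1,2,4) = 1

Coefficients: [5, 1, 2, 4]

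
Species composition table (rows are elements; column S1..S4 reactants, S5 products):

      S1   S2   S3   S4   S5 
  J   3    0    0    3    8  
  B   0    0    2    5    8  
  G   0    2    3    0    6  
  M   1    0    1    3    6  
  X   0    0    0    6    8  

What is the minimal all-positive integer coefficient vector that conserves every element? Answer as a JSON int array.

J: 4·3+6·0+2·0+4·3 = 24 | 3·8 = 24
B: 4·0+6·0+2·2+4·5 = 24 | 3·8 = 24
G: 4·0+6·2+2·3+4·0 = 18 | 3·6 = 18
M: 4·1+6·0+2·1+4·3 = 18 | 3·6 = 18
X: 4·0+6·0+2·0+4·6 = 24 | 3·8 = 24
gcd(4,6,2,4,3) = 1

Coefficients: [4, 6, 2, 4, 3]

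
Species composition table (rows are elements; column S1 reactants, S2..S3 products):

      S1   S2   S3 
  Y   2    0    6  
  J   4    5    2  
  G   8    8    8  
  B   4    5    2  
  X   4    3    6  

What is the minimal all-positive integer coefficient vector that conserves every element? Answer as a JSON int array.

Coefficients: [3, 2, 1]

Y: 3·2 = 6 | 2·0+1·6 = 6
J: 3·4 = 12 | 2·5+1·2 = 12
G: 3·8 = 24 | 2·8+1·8 = 24
B: 3·4 = 12 | 2·5+1·2 = 12
X: 3·4 = 12 | 2·3+1·6 = 12
gcd(3,2,1) = 1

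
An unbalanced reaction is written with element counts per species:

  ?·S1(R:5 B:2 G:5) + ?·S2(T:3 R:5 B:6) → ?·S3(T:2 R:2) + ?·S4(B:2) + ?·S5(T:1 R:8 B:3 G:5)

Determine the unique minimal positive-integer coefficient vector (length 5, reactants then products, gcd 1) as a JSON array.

Coefficients: [2, 2, 2, 5, 2]

T: 2·0+2·3 = 6 | 2·2+5·0+2·1 = 6
R: 2·5+2·5 = 20 | 2·2+5·0+2·8 = 20
B: 2·2+2·6 = 16 | 2·0+5·2+2·3 = 16
G: 2·5+2·0 = 10 | 2·0+5·0+2·5 = 10
gcd(2,2,2,5,2) = 1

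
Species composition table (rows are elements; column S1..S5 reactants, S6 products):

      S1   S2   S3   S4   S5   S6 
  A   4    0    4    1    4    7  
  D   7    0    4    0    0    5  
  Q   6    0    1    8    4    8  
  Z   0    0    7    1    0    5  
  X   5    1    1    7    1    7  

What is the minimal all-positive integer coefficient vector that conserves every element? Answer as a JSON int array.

Coefficients: [1, 5, 2, 1, 2, 3]

A: 1·4+5·0+2·4+1·1+2·4 = 21 | 3·7 = 21
D: 1·7+5·0+2·4+1·0+2·0 = 15 | 3·5 = 15
Q: 1·6+5·0+2·1+1·8+2·4 = 24 | 3·8 = 24
Z: 1·0+5·0+2·7+1·1+2·0 = 15 | 3·5 = 15
X: 1·5+5·1+2·1+1·7+2·1 = 21 | 3·7 = 21
gcd(1,5,2,1,2,3) = 1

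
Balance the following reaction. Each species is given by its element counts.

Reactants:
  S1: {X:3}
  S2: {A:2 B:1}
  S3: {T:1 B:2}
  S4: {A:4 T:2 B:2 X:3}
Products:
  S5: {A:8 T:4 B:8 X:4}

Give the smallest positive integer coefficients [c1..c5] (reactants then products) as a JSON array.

A: 1·0+6·2+6·0+3·4 = 24 | 3·8 = 24
T: 1·0+6·0+6·1+3·2 = 12 | 3·4 = 12
B: 1·0+6·1+6·2+3·2 = 24 | 3·8 = 24
X: 1·3+6·0+6·0+3·3 = 12 | 3·4 = 12
gcd(1,6,6,3,3) = 1

Coefficients: [1, 6, 6, 3, 3]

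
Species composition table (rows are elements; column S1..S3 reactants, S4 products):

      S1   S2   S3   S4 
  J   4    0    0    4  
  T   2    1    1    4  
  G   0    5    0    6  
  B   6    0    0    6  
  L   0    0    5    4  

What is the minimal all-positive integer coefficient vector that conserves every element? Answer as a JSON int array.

J: 5·4+6·0+4·0 = 20 | 5·4 = 20
T: 5·2+6·1+4·1 = 20 | 5·4 = 20
G: 5·0+6·5+4·0 = 30 | 5·6 = 30
B: 5·6+6·0+4·0 = 30 | 5·6 = 30
L: 5·0+6·0+4·5 = 20 | 5·4 = 20
gcd(5,6,4,5) = 1

Coefficients: [5, 6, 4, 5]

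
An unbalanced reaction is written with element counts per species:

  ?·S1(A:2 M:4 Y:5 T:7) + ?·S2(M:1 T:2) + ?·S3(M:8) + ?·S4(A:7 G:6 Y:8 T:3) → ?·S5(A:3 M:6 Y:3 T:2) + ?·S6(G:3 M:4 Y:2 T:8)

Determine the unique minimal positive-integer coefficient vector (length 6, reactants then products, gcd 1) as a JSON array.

A: 1·2+6·0+2·0+1·7 = 9 | 3·3+2·0 = 9
G: 1·0+6·0+2·0+1·6 = 6 | 3·0+2·3 = 6
M: 1·4+6·1+2·8+1·0 = 26 | 3·6+2·4 = 26
Y: 1·5+6·0+2·0+1·8 = 13 | 3·3+2·2 = 13
T: 1·7+6·2+2·0+1·3 = 22 | 3·2+2·8 = 22
gcd(1,6,2,1,3,2) = 1

Coefficients: [1, 6, 2, 1, 3, 2]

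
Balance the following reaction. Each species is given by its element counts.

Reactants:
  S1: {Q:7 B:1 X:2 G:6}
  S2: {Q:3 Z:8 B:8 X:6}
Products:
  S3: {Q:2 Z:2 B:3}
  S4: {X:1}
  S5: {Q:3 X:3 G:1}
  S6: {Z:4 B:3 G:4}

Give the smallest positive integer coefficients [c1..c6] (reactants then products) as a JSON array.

Q: 1·7+1·3 = 10 | 2·2+2·0+2·3+1·0 = 10
Z: 1·0+1·8 = 8 | 2·2+2·0+2·0+1·4 = 8
B: 1·1+1·8 = 9 | 2·3+2·0+2·0+1·3 = 9
X: 1·2+1·6 = 8 | 2·0+2·1+2·3+1·0 = 8
G: 1·6+1·0 = 6 | 2·0+2·0+2·1+1·4 = 6
gcd(1,1,2,2,2,1) = 1

Coefficients: [1, 1, 2, 2, 2, 1]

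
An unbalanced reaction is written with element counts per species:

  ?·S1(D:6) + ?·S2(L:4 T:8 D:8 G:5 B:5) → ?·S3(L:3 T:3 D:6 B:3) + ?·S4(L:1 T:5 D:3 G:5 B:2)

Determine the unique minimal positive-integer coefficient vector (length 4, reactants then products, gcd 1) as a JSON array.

L: 1·0+6·4 = 24 | 6·3+6·1 = 24
T: 1·0+6·8 = 48 | 6·3+6·5 = 48
D: 1·6+6·8 = 54 | 6·6+6·3 = 54
G: 1·0+6·5 = 30 | 6·0+6·5 = 30
B: 1·0+6·5 = 30 | 6·3+6·2 = 30
gcd(1,6,6,6) = 1

Coefficients: [1, 6, 6, 6]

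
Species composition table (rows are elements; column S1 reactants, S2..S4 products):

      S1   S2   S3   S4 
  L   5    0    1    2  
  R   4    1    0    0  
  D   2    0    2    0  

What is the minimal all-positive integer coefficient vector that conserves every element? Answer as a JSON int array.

Coefficients: [1, 4, 1, 2]

L: 1·5 = 5 | 4·0+1·1+2·2 = 5
R: 1·4 = 4 | 4·1+1·0+2·0 = 4
D: 1·2 = 2 | 4·0+1·2+2·0 = 2
gcd(1,4,1,2) = 1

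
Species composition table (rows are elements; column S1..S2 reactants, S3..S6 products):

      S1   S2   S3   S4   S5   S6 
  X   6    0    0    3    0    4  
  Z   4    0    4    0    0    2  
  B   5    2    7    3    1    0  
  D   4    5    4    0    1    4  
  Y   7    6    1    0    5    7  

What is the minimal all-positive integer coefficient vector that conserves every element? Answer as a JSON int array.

Coefficients: [6, 3, 3, 4, 3, 6]

X: 6·6+3·0 = 36 | 3·0+4·3+3·0+6·4 = 36
Z: 6·4+3·0 = 24 | 3·4+4·0+3·0+6·2 = 24
B: 6·5+3·2 = 36 | 3·7+4·3+3·1+6·0 = 36
D: 6·4+3·5 = 39 | 3·4+4·0+3·1+6·4 = 39
Y: 6·7+3·6 = 60 | 3·1+4·0+3·5+6·7 = 60
gcd(6,3,3,4,3,6) = 1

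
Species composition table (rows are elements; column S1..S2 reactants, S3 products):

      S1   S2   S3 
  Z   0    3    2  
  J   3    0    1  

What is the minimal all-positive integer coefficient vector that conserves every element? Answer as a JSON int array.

Z: 1·0+2·3 = 6 | 3·2 = 6
J: 1·3+2·0 = 3 | 3·1 = 3
gcd(1,2,3) = 1

Coefficients: [1, 2, 3]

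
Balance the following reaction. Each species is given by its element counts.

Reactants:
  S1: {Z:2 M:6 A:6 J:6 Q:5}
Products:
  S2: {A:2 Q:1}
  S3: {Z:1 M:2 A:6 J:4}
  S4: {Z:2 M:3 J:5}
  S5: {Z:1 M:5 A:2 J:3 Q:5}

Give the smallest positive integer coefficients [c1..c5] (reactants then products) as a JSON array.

Coefficients: [5, 5, 2, 2, 4]

Z: 5·2 = 10 | 5·0+2·1+2·2+4·1 = 10
M: 5·6 = 30 | 5·0+2·2+2·3+4·5 = 30
A: 5·6 = 30 | 5·2+2·6+2·0+4·2 = 30
J: 5·6 = 30 | 5·0+2·4+2·5+4·3 = 30
Q: 5·5 = 25 | 5·1+2·0+2·0+4·5 = 25
gcd(5,5,2,2,4) = 1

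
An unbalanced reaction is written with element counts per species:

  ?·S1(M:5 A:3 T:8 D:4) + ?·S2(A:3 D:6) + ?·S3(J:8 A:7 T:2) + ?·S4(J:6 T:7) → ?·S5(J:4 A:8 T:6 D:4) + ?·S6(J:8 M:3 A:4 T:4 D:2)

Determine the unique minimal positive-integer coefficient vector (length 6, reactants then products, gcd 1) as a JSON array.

J: 3·0+3·0+6·8+2·6 = 60 | 5·4+5·8 = 60
M: 3·5+3·0+6·0+2·0 = 15 | 5·0+5·3 = 15
A: 3·3+3·3+6·7+2·0 = 60 | 5·8+5·4 = 60
T: 3·8+3·0+6·2+2·7 = 50 | 5·6+5·4 = 50
D: 3·4+3·6+6·0+2·0 = 30 | 5·4+5·2 = 30
gcd(3,3,6,2,5,5) = 1

Coefficients: [3, 3, 6, 2, 5, 5]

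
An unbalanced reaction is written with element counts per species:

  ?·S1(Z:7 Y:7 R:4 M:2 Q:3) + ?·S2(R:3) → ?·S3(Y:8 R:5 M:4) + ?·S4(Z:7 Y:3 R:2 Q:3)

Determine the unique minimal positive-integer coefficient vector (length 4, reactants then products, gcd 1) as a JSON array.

Z: 6·7+1·0 = 42 | 3·0+6·7 = 42
Y: 6·7+1·0 = 42 | 3·8+6·3 = 42
R: 6·4+1·3 = 27 | 3·5+6·2 = 27
M: 6·2+1·0 = 12 | 3·4+6·0 = 12
Q: 6·3+1·0 = 18 | 3·0+6·3 = 18
gcd(6,1,3,6) = 1

Coefficients: [6, 1, 3, 6]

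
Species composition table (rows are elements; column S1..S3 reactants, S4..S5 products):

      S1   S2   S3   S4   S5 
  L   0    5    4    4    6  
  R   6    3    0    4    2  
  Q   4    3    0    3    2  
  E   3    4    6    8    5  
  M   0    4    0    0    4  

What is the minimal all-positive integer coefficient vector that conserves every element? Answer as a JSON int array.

Coefficients: [2, 4, 5, 4, 4]

L: 2·0+4·5+5·4 = 40 | 4·4+4·6 = 40
R: 2·6+4·3+5·0 = 24 | 4·4+4·2 = 24
Q: 2·4+4·3+5·0 = 20 | 4·3+4·2 = 20
E: 2·3+4·4+5·6 = 52 | 4·8+4·5 = 52
M: 2·0+4·4+5·0 = 16 | 4·0+4·4 = 16
gcd(2,4,5,4,4) = 1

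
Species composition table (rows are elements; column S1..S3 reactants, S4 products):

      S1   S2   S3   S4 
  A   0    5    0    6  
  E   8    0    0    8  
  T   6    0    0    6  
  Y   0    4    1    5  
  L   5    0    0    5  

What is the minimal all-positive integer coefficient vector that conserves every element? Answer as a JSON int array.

Coefficients: [5, 6, 1, 5]

A: 5·0+6·5+1·0 = 30 | 5·6 = 30
E: 5·8+6·0+1·0 = 40 | 5·8 = 40
T: 5·6+6·0+1·0 = 30 | 5·6 = 30
Y: 5·0+6·4+1·1 = 25 | 5·5 = 25
L: 5·5+6·0+1·0 = 25 | 5·5 = 25
gcd(5,6,1,5) = 1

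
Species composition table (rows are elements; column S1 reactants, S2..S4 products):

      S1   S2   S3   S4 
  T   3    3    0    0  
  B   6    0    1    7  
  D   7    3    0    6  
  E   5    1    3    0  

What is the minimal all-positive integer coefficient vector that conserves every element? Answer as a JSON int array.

T: 3·3 = 9 | 3·3+4·0+2·0 = 9
B: 3·6 = 18 | 3·0+4·1+2·7 = 18
D: 3·7 = 21 | 3·3+4·0+2·6 = 21
E: 3·5 = 15 | 3·1+4·3+2·0 = 15
gcd(3,3,4,2) = 1

Coefficients: [3, 3, 4, 2]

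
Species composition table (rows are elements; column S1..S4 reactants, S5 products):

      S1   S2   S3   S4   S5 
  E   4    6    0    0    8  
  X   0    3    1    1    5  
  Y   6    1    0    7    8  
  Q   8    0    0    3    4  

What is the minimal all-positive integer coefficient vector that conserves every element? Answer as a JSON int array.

Coefficients: [1, 6, 3, 4, 5]

E: 1·4+6·6+3·0+4·0 = 40 | 5·8 = 40
X: 1·0+6·3+3·1+4·1 = 25 | 5·5 = 25
Y: 1·6+6·1+3·0+4·7 = 40 | 5·8 = 40
Q: 1·8+6·0+3·0+4·3 = 20 | 5·4 = 20
gcd(1,6,3,4,5) = 1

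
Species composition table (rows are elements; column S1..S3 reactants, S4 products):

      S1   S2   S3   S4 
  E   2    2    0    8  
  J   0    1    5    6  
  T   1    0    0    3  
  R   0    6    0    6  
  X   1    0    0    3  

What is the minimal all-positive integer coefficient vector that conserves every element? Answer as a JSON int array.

Coefficients: [3, 1, 1, 1]

E: 3·2+1·2+1·0 = 8 | 1·8 = 8
J: 3·0+1·1+1·5 = 6 | 1·6 = 6
T: 3·1+1·0+1·0 = 3 | 1·3 = 3
R: 3·0+1·6+1·0 = 6 | 1·6 = 6
X: 3·1+1·0+1·0 = 3 | 1·3 = 3
gcd(3,1,1,1) = 1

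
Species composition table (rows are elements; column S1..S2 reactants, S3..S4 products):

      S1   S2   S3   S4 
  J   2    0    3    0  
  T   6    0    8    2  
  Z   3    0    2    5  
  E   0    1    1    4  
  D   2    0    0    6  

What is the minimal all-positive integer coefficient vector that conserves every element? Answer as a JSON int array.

Coefficients: [3, 6, 2, 1]

J: 3·2+6·0 = 6 | 2·3+1·0 = 6
T: 3·6+6·0 = 18 | 2·8+1·2 = 18
Z: 3·3+6·0 = 9 | 2·2+1·5 = 9
E: 3·0+6·1 = 6 | 2·1+1·4 = 6
D: 3·2+6·0 = 6 | 2·0+1·6 = 6
gcd(3,6,2,1) = 1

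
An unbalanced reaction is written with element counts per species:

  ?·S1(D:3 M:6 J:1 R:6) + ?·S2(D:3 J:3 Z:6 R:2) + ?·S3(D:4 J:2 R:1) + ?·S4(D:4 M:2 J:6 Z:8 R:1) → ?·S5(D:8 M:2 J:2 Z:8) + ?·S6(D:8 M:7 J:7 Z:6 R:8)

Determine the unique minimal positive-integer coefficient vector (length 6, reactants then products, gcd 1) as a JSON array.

Coefficients: [6, 2, 4, 4, 1, 6]

D: 6·3+2·3+4·4+4·4 = 56 | 1·8+6·8 = 56
M: 6·6+2·0+4·0+4·2 = 44 | 1·2+6·7 = 44
J: 6·1+2·3+4·2+4·6 = 44 | 1·2+6·7 = 44
Z: 6·0+2·6+4·0+4·8 = 44 | 1·8+6·6 = 44
R: 6·6+2·2+4·1+4·1 = 48 | 1·0+6·8 = 48
gcd(6,2,4,4,1,6) = 1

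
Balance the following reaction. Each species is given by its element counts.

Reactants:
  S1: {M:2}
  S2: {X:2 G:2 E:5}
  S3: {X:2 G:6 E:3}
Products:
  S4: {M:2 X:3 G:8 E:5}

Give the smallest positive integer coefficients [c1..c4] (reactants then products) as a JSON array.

Coefficients: [4, 1, 5, 4]

M: 4·2+1·0+5·0 = 8 | 4·2 = 8
X: 4·0+1·2+5·2 = 12 | 4·3 = 12
G: 4·0+1·2+5·6 = 32 | 4·8 = 32
E: 4·0+1·5+5·3 = 20 | 4·5 = 20
gcd(4,1,5,4) = 1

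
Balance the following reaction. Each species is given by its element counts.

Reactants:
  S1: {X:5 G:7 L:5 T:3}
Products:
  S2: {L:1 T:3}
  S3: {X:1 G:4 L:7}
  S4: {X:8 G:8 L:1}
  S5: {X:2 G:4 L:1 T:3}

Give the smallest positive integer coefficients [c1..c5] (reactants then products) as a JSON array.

X: 4·5 = 20 | 3·0+2·1+2·8+1·2 = 20
G: 4·7 = 28 | 3·0+2·4+2·8+1·4 = 28
L: 4·5 = 20 | 3·1+2·7+2·1+1·1 = 20
T: 4·3 = 12 | 3·3+2·0+2·0+1·3 = 12
gcd(4,3,2,2,1) = 1

Coefficients: [4, 3, 2, 2, 1]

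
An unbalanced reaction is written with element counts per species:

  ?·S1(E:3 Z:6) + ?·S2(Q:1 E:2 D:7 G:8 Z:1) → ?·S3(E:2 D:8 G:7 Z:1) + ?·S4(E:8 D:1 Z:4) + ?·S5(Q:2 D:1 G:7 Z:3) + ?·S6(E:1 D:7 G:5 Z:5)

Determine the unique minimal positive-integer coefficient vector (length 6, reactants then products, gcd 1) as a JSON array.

Coefficients: [6, 6, 1, 3, 3, 4]

Q: 6·0+6·1 = 6 | 1·0+3·0+3·2+4·0 = 6
E: 6·3+6·2 = 30 | 1·2+3·8+3·0+4·1 = 30
D: 6·0+6·7 = 42 | 1·8+3·1+3·1+4·7 = 42
G: 6·0+6·8 = 48 | 1·7+3·0+3·7+4·5 = 48
Z: 6·6+6·1 = 42 | 1·1+3·4+3·3+4·5 = 42
gcd(6,6,1,3,3,4) = 1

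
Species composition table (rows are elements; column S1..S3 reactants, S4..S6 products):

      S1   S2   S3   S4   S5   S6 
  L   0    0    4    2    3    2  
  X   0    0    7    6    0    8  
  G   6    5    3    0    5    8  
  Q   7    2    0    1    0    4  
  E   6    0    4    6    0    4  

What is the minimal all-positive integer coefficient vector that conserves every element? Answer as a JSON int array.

Coefficients: [1, 4, 6, 3, 4, 3]

L: 1·0+4·0+6·4 = 24 | 3·2+4·3+3·2 = 24
X: 1·0+4·0+6·7 = 42 | 3·6+4·0+3·8 = 42
G: 1·6+4·5+6·3 = 44 | 3·0+4·5+3·8 = 44
Q: 1·7+4·2+6·0 = 15 | 3·1+4·0+3·4 = 15
E: 1·6+4·0+6·4 = 30 | 3·6+4·0+3·4 = 30
gcd(1,4,6,3,4,3) = 1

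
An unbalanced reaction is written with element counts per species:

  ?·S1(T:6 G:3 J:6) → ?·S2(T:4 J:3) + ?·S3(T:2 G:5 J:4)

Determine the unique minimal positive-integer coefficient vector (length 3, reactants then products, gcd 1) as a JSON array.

T: 5·6 = 30 | 6·4+3·2 = 30
G: 5·3 = 15 | 6·0+3·5 = 15
J: 5·6 = 30 | 6·3+3·4 = 30
gcd(5,6,3) = 1

Coefficients: [5, 6, 3]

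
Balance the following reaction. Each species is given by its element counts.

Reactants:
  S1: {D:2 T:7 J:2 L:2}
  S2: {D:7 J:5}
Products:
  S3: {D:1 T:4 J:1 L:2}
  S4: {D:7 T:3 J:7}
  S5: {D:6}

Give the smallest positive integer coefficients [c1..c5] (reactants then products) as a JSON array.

Coefficients: [5, 6, 5, 5, 2]

D: 5·2+6·7 = 52 | 5·1+5·7+2·6 = 52
T: 5·7+6·0 = 35 | 5·4+5·3+2·0 = 35
J: 5·2+6·5 = 40 | 5·1+5·7+2·0 = 40
L: 5·2+6·0 = 10 | 5·2+5·0+2·0 = 10
gcd(5,6,5,5,2) = 1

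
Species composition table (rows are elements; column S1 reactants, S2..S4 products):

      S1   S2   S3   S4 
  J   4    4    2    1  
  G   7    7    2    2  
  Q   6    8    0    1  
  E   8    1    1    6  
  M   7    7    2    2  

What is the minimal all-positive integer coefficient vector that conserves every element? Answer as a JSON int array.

Coefficients: [5, 3, 1, 6]

J: 5·4 = 20 | 3·4+1·2+6·1 = 20
G: 5·7 = 35 | 3·7+1·2+6·2 = 35
Q: 5·6 = 30 | 3·8+1·0+6·1 = 30
E: 5·8 = 40 | 3·1+1·1+6·6 = 40
M: 5·7 = 35 | 3·7+1·2+6·2 = 35
gcd(5,3,1,6) = 1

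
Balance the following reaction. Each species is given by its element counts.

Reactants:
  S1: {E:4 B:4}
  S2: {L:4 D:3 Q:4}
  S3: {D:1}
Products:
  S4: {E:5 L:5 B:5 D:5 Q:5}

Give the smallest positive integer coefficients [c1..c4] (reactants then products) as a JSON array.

Coefficients: [5, 5, 5, 4]

E: 5·4+5·0+5·0 = 20 | 4·5 = 20
L: 5·0+5·4+5·0 = 20 | 4·5 = 20
B: 5·4+5·0+5·0 = 20 | 4·5 = 20
D: 5·0+5·3+5·1 = 20 | 4·5 = 20
Q: 5·0+5·4+5·0 = 20 | 4·5 = 20
gcd(5,5,5,4) = 1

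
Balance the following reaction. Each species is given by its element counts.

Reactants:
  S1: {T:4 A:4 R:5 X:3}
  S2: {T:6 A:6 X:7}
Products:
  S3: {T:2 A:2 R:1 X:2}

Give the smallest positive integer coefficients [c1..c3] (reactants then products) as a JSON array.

T: 1·4+1·6 = 10 | 5·2 = 10
A: 1·4+1·6 = 10 | 5·2 = 10
R: 1·5+1·0 = 5 | 5·1 = 5
X: 1·3+1·7 = 10 | 5·2 = 10
gcd(1,1,5) = 1

Coefficients: [1, 1, 5]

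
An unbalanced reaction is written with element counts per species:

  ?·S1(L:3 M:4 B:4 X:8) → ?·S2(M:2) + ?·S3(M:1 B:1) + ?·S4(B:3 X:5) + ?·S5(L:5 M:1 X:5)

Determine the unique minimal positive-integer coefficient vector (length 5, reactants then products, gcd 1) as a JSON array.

Coefficients: [5, 6, 5, 5, 3]

L: 5·3 = 15 | 6·0+5·0+5·0+3·5 = 15
M: 5·4 = 20 | 6·2+5·1+5·0+3·1 = 20
B: 5·4 = 20 | 6·0+5·1+5·3+3·0 = 20
X: 5·8 = 40 | 6·0+5·0+5·5+3·5 = 40
gcd(5,6,5,5,3) = 1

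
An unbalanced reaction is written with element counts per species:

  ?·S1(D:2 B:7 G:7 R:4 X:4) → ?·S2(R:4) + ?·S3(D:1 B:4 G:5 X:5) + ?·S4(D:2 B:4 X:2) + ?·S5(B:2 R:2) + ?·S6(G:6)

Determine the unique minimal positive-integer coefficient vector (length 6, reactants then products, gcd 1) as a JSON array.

D: 4·2 = 8 | 2·0+2·1+3·2+4·0+3·0 = 8
B: 4·7 = 28 | 2·0+2·4+3·4+4·2+3·0 = 28
G: 4·7 = 28 | 2·0+2·5+3·0+4·0+3·6 = 28
R: 4·4 = 16 | 2·4+2·0+3·0+4·2+3·0 = 16
X: 4·4 = 16 | 2·0+2·5+3·2+4·0+3·0 = 16
gcd(4,2,2,3,4,3) = 1

Coefficients: [4, 2, 2, 3, 4, 3]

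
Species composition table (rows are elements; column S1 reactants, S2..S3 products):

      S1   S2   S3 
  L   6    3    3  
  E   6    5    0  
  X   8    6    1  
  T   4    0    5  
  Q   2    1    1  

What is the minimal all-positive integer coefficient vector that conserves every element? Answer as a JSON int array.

Coefficients: [5, 6, 4]

L: 5·6 = 30 | 6·3+4·3 = 30
E: 5·6 = 30 | 6·5+4·0 = 30
X: 5·8 = 40 | 6·6+4·1 = 40
T: 5·4 = 20 | 6·0+4·5 = 20
Q: 5·2 = 10 | 6·1+4·1 = 10
gcd(5,6,4) = 1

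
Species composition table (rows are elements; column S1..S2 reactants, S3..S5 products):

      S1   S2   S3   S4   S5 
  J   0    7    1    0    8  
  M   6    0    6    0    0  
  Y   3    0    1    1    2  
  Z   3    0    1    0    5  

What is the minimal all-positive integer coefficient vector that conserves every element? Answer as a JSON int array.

Coefficients: [5, 3, 5, 6, 2]

J: 5·0+3·7 = 21 | 5·1+6·0+2·8 = 21
M: 5·6+3·0 = 30 | 5·6+6·0+2·0 = 30
Y: 5·3+3·0 = 15 | 5·1+6·1+2·2 = 15
Z: 5·3+3·0 = 15 | 5·1+6·0+2·5 = 15
gcd(5,3,5,6,2) = 1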